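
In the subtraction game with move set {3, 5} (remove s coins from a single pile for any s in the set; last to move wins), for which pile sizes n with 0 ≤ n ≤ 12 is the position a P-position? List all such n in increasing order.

0, 1, 2, 8, 9, 10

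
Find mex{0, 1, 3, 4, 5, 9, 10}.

2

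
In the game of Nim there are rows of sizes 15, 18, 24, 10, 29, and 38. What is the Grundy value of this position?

52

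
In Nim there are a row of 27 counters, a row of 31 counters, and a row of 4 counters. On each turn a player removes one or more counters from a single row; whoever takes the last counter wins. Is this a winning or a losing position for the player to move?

Losing position

Write each in binary and XOR column by column:
  11011  (27)
  11111  (31)
  00100  (4)
  -----
  00000  (0)
The nim-sum is 0, so this is a P-position: the player to move is in a losing position under optimal play.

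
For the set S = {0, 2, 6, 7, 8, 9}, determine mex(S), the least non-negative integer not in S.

1

0 is in the set but 1 is not, so the mex is 1.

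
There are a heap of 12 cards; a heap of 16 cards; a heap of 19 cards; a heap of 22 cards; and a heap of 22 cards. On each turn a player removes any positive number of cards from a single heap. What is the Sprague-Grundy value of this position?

In binary:
  01100  (12)
  10000  (16)
  10011  (19)
  10110  (22)
  10110  (22)
  -----
  01111  (15)

15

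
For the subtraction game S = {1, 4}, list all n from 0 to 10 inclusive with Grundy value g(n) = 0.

0, 2, 5, 7, 10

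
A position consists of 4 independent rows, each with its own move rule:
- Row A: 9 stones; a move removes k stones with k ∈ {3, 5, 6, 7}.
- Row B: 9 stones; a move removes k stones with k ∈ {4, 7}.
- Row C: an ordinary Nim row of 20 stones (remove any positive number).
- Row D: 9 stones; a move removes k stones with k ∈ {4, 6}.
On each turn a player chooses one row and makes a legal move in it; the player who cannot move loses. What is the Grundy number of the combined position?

For row A, compute g(0), g(1), … with moves {3, 5, 6, 7}:
g(0) = mex{} = 0
g(1) = mex{} = 0
g(2) = mex{} = 0
g(3) = mex{0} = 1
g(4) = mex{0} = 1
g(5) = mex{0} = 1
g(6) = mex{0,1} = 2
g(7) = mex{0,1} = 2
g(8) = mex{0,1} = 2
g(9) = mex{0,1,2} = 3
So g(9) = 3.
For row B, compute g(0), g(1), … with moves {4, 7}:
g(0) = mex{} = 0
g(1) = mex{} = 0
g(2) = mex{} = 0
g(3) = mex{} = 0
g(4) = mex{0} = 1
g(5) = mex{0} = 1
g(6) = mex{0} = 1
g(7) = mex{0} = 1
g(8) = mex{0,1} = 2
g(9) = mex{0,1} = 2
So g(9) = 2.
Row C is a plain Nim row of size 20, so its Grundy value is 20.
For row D, compute g(0), g(1), … with moves {4, 6}:
k:     0  1  2  3  4  5  6  7  8  9
g(k):  0  0  0  0  1  1  1  1  2  2
So g(9) = 2.
The value of a disjunctive sum is the nim-sum of the parts.
Combined value = 3 XOR 2 XOR 20 XOR 2 = 23.

23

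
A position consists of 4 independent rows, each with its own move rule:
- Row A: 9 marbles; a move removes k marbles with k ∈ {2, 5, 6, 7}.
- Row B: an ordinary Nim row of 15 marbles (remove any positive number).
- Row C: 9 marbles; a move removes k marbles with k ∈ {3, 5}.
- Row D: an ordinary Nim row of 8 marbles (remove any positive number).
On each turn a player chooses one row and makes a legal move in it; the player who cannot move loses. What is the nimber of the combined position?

Grundy values for row A (subtraction set {2, 5, 6, 7}):
k:     0  1  2  3  4  5  6  7  8  9
g(k):  0  0  1  1  0  2  1  3  2  2
So g(9) = 2.
Row B is a plain Nim row of size 15, so its Grundy value is 15.
Build the Grundy sequence for row C with g(k) = mex{g(k−s) : s ∈ {3, 5}, s ≤ k}:
k:     0  1  2  3  4  5  6  7  8  9
g(k):  0  0  0  1  1  1  2  2  0  0
So g(9) = 0.
Row D is a plain Nim row of size 8, so its Grundy value is 8.
The value of a disjunctive sum is the nim-sum of the parts.
Combined value = 2 ⊕ 15 ⊕ 0 ⊕ 8 = 5.

5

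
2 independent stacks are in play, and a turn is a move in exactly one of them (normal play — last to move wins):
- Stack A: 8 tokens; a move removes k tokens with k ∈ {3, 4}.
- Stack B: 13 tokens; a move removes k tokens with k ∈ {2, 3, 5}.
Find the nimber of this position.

3

Build the Grundy sequence for stack A with g(k) = mex{g(k−s) : s ∈ {3, 4}, s ≤ k}:
k:     0  1  2  3  4  5  6  7  8
g(k):  0  0  0  1  1  1  2  0  0
So g(8) = 0.
Build the Grundy sequence for stack B with g(k) = mex{g(k−s) : s ∈ {2, 3, 5}, s ≤ k}:
k:     0  1  2  3  4  5  6  7  8  9 10 11 12 13
g(k):  0  0  1  1  2  2  3  0  0  1  1  2  2  3
So g(13) = 3.
By the Sprague-Grundy theorem, the Grundy value of a sum of independent games is the XOR of the component values.
Combined value = 0 XOR 3 = 3.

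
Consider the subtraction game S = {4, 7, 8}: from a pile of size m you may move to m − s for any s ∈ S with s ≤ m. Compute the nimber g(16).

1

Compute g(0), g(1), … for moves {4, 7, 8}:
k:     0  1  2  3  4  5  6  7  8  9 10 11 12 13 14 15 16
g(k):  0  0  0  0  1  1  1  1  2  2  2  2  0  0  0  0  1
So g(16) = 1.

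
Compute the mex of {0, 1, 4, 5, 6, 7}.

The values 0, 1 are all present; 2 is the first non-negative integer missing from the set.

2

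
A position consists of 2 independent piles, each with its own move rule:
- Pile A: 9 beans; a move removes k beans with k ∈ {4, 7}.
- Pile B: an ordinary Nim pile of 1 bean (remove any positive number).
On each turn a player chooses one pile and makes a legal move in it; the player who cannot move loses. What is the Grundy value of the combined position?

Grundy values for pile A (subtraction set {4, 7}):
g(0) = mex{} = 0
g(1) = mex{} = 0
g(2) = mex{} = 0
g(3) = mex{} = 0
g(4) = mex{0} = 1
g(5) = mex{0} = 1
g(6) = mex{0} = 1
g(7) = mex{0} = 1
g(8) = mex{0,1} = 2
g(9) = mex{0,1} = 2
So g(9) = 2.
Pile B is a plain Nim pile of size 1, so its Grundy value is 1.
The value of a disjunctive sum is the nim-sum of the parts.
Combined value = 2 ⊕ 1 = 3.

3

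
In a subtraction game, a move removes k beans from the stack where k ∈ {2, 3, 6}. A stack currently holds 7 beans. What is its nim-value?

1

Build the Grundy sequence with g(k) = mex{g(k−s) : s ∈ {2, 3, 6}, s ≤ k}:
g(0) = mex{} = 0
g(1) = mex{} = 0
g(2) = mex{0} = 1
g(3) = mex{0} = 1
g(4) = mex{0,1} = 2
g(5) = mex{1} = 0
g(6) = mex{0,1,2} = 3
g(7) = mex{0,2} = 1
So g(7) = 1.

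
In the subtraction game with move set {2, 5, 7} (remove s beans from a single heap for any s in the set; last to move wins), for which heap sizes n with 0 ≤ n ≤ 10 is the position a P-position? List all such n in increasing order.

Grundy values for subtraction set {2, 5, 7}:
k:     0  1  2  3  4  5  6  7  8  9 10
g(k):  0  0  1  1  0  2  1  3  2  2  0
The P-positions (g = 0) in 0..10 are 0, 1, 4, 10.

0, 1, 4, 10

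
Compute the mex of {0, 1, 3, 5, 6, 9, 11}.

The values 0, 1 are all present; 2 is the first non-negative integer missing from the set.

2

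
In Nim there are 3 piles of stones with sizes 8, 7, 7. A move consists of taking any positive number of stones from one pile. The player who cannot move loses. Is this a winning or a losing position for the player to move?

Compute the nim-sum pairwise:
8 ^ 7 = 15
15 ^ 7 = 8
The nim-sum is 8 ≠ 0, so this is an N-position: the player to move can win.

Winning position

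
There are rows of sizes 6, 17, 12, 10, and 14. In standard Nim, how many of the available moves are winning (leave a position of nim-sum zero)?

1

Nim-sum: 6 ^ 17 ^ 12 ^ 10 ^ 14 = 31.
The overall nim-sum is X = 31. A row of size p has a winning move iff p XOR X < p (reduce it to p XOR X).
  6: 6 XOR 31 = 25 ≥ 6 — no move.
  17: 17 XOR 31 = 14 < 17 — winning move (to 14).
  12: 12 XOR 31 = 19 ≥ 12 — no move.
  10: 10 XOR 31 = 21 ≥ 10 — no move.
  14: 14 XOR 31 = 17 ≥ 14 — no move.
That gives 1 winning move.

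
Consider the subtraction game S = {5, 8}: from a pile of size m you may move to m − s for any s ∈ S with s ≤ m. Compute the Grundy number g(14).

0

Build the Grundy sequence with g(k) = mex{g(k−s) : s ∈ {5, 8}, s ≤ k}:
k:     0  1  2  3  4  5  6  7  8  9 10 11 12 13 14
g(k):  0  0  0  0  0  1  1  1  1  1  2  2  2  0  0
So g(14) = 0.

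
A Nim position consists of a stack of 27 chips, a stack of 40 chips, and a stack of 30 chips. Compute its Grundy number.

45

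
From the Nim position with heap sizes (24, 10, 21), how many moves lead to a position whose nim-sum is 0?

1

Nim-sum: 24 ^ 10 ^ 21 = 7.
The overall nim-sum is X = 7. A heap of size p has a winning move iff p XOR X < p (reduce it to p XOR X).
  24: 24 XOR 7 = 31 ≥ 24 — no move.
  10: 10 XOR 7 = 13 ≥ 10 — no move.
  21: 21 XOR 7 = 18 < 21 — winning move (to 18).
That gives 1 winning move.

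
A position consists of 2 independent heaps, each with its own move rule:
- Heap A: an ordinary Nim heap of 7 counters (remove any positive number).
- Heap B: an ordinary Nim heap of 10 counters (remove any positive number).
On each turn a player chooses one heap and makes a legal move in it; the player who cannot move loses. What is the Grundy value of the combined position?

Heap A is a plain Nim heap of size 7, so its Grundy value is 7.
Heap B is a plain Nim heap of size 10, so its Grundy value is 10.
By the Sprague-Grundy theorem, the Grundy value of a sum of independent games is the XOR of the component values.
Combined value = 7 XOR 10 = 13.

13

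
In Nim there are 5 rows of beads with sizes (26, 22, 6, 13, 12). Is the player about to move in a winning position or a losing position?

Winning position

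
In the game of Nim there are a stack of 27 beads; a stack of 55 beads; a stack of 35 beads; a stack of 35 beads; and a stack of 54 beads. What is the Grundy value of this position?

26

Nim-sum: 27 ⊕ 55 ⊕ 35 ⊕ 35 ⊕ 54 = 26.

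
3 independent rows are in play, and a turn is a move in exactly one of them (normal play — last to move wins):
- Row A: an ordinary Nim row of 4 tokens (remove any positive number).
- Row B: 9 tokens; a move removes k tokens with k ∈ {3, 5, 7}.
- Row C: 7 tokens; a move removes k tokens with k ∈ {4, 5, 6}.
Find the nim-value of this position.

Row A is a plain Nim row of size 4, so its Grundy value is 4.
Build the Grundy sequence for row B with g(k) = mex{g(k−s) : s ∈ {3, 5, 7}, s ≤ k}:
g(0) = mex{} = 0
g(1) = mex{} = 0
g(2) = mex{} = 0
g(3) = mex{0} = 1
g(4) = mex{0} = 1
g(5) = mex{0} = 1
g(6) = mex{0,1} = 2
g(7) = mex{0,1} = 2
g(8) = mex{0,1} = 2
g(9) = mex{0,1,2} = 3
So g(9) = 3.
Build the Grundy sequence for row C with g(k) = mex{g(k−s) : s ∈ {4, 5, 6}, s ≤ k}:
k:     0  1  2  3  4  5  6  7
g(k):  0  0  0  0  1  1  1  1
So g(7) = 1.
By the Sprague-Grundy theorem, the Grundy value of a sum of independent games is the XOR of the component values.
Combined value = 4 ⊕ 3 ⊕ 1 = 6.

6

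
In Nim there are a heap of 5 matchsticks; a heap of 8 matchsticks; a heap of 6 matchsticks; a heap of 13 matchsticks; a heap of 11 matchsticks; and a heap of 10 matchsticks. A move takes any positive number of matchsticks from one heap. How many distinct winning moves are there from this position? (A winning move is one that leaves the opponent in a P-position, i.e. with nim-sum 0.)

Nim-sum: 5 ^ 8 ^ 6 ^ 13 ^ 11 ^ 10 = 7.
The overall nim-sum is X = 7. A heap of size p has a winning move iff p XOR X < p (reduce it to p XOR X).
  5: 5 XOR 7 = 2 < 5 — winning move (to 2).
  8: 8 XOR 7 = 15 ≥ 8 — no move.
  6: 6 XOR 7 = 1 < 6 — winning move (to 1).
  13: 13 XOR 7 = 10 < 13 — winning move (to 10).
  11: 11 XOR 7 = 12 ≥ 11 — no move.
  10: 10 XOR 7 = 13 ≥ 10 — no move.
That gives 3 winning moves.

3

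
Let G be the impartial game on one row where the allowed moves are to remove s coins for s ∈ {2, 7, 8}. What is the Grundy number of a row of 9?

2

Grundy values for subtraction set {2, 7, 8}:
g(0) = mex{} = 0
g(1) = mex{} = 0
g(2) = mex{0} = 1
g(3) = mex{0} = 1
g(4) = mex{1} = 0
g(5) = mex{1} = 0
g(6) = mex{0} = 1
g(7) = mex{0} = 1
g(8) = mex{0,1} = 2
g(9) = mex{0,1} = 2
So g(9) = 2.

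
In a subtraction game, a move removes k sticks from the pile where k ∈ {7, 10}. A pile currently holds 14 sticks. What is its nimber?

Build the Grundy sequence with g(k) = mex{g(k−s) : s ∈ {7, 10}, s ≤ k}:
k:     0  1  2  3  4  5  6  7  8  9 10 11 12 13 14
g(k):  0  0  0  0  0  0  0  1  1  1  1  1  1  1  2
So g(14) = 2.

2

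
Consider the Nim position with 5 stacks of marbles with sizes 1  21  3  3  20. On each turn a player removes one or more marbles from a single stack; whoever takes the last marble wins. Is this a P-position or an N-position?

P-position

Compute the nim-sum pairwise:
1 XOR 21 = 20
20 XOR 3 = 23
23 XOR 3 = 20
20 XOR 20 = 0
The nim-sum is 0, so this is a P-position: the player to move is in a losing position under optimal play.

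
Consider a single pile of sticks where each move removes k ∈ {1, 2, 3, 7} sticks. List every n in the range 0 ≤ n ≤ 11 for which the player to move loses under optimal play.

Compute g(0), g(1), … for moves {1, 2, 3, 7}:
k:     0  1  2  3  4  5  6  7  8  9 10 11
g(k):  0  1  2  3  0  1  2  3  0  1  2  3
The P-positions (g = 0) in 0..11 are 0, 4, 8.

0, 4, 8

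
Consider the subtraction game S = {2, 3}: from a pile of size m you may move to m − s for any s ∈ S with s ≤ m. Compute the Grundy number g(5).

Grundy values for subtraction set {2, 3}:
k:     0  1  2  3  4  5
g(k):  0  0  1  1  2  0
So g(5) = 0.

0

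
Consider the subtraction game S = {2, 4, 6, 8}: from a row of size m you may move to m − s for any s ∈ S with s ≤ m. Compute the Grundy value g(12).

Build the Grundy sequence with g(k) = mex{g(k−s) : s ∈ {2, 4, 6, 8}, s ≤ k}:
g(0) = mex{} = 0
g(1) = mex{} = 0
g(2) = mex{0} = 1
g(3) = mex{0} = 1
g(4) = mex{0,1} = 2
g(5) = mex{0,1} = 2
g(6) = mex{0,1,2} = 3
g(7) = mex{0,1,2} = 3
g(8) = mex{0,1,2,3} = 4
g(9) = mex{0,1,2,3} = 4
g(10) = mex{1,2,3,4} = 0
g(11) = mex{1,2,3,4} = 0
g(12) = mex{0,2,3,4} = 1
So g(12) = 1.

1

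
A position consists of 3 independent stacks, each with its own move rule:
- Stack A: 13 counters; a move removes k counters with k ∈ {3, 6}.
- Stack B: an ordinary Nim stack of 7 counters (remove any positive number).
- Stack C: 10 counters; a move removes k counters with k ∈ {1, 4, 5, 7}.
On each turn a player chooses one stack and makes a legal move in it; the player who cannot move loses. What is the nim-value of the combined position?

Grundy values for stack A (subtraction set {3, 6}):
k:     0  1  2  3  4  5  6  7  8  9 10 11 12 13
g(k):  0  0  0  1  1  1  2  2  2  0  0  0  1  1
So g(13) = 1.
Stack B is a plain Nim stack of size 7, so its Grundy value is 7.
For stack C, compute g(0), g(1), … with moves {1, 4, 5, 7}:
g(0) = mex{} = 0
g(1) = mex{0} = 1
g(2) = mex{1} = 0
g(3) = mex{0} = 1
g(4) = mex{0,1} = 2
g(5) = mex{0,1,2} = 3
g(6) = mex{0,1,3} = 2
g(7) = mex{0,1,2} = 3
g(8) = mex{1,2,3} = 0
g(9) = mex{0,2,3} = 1
g(10) = mex{1,2,3} = 0
So g(10) = 0.
The value of a disjunctive sum is the nim-sum of the parts.
Combined value = 1 XOR 7 XOR 0 = 6.

6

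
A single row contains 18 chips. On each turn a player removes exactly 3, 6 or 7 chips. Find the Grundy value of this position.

2

Build the Grundy sequence with g(k) = mex{g(k−s) : s ∈ {3, 6, 7}, s ≤ k}:
k:     0  1  2  3  4  5  6  7  8  9 10 11 12 13 14 15 16 17 18
g(k):  0  0  0  1  1  1  2  2  2  3  0  0  0  1  1  1  2  2  2
So g(18) = 2.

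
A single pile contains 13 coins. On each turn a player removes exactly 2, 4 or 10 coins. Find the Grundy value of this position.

0

Compute g(0), g(1), … for moves {2, 4, 10}:
g(0) = mex{} = 0
g(1) = mex{} = 0
g(2) = mex{0} = 1
g(3) = mex{0} = 1
g(4) = mex{0,1} = 2
g(5) = mex{0,1} = 2
g(6) = mex{1,2} = 0
g(7) = mex{1,2} = 0
g(8) = mex{0,2} = 1
g(9) = mex{0,2} = 1
g(10) = mex{0,1} = 2
g(11) = mex{0,1} = 2
g(12) = mex{1,2} = 0
g(13) = mex{1,2} = 0
So g(13) = 0.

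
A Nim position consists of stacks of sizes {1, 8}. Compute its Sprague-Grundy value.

In binary:
  0001  (1)
  1000  (8)
  ----
  1001  (9)

9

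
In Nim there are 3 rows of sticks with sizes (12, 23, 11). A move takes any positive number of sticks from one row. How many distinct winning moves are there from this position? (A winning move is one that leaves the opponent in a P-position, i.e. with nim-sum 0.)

1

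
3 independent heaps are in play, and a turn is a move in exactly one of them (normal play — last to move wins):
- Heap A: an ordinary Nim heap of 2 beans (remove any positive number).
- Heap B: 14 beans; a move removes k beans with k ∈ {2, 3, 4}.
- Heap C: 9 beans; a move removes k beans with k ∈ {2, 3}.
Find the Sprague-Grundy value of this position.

Heap A is a plain Nim heap of size 2, so its Grundy value is 2.
For heap B, compute g(0), g(1), … with moves {2, 3, 4}:
k:     0  1  2  3  4  5  6  7  8  9 10 11 12 13 14
g(k):  0  0  1  1  2  2  0  0  1  1  2  2  0  0  1
So g(14) = 1.
For heap C, compute g(0), g(1), … with moves {2, 3}:
g(0) = mex{} = 0
g(1) = mex{} = 0
g(2) = mex{0} = 1
g(3) = mex{0} = 1
g(4) = mex{0,1} = 2
g(5) = mex{1} = 0
g(6) = mex{1,2} = 0
g(7) = mex{0,2} = 1
g(8) = mex{0} = 1
g(9) = mex{0,1} = 2
So g(9) = 2.
The value of a disjunctive sum is the nim-sum of the parts.
Combined value = 2 ⊕ 1 ⊕ 2 = 1.

1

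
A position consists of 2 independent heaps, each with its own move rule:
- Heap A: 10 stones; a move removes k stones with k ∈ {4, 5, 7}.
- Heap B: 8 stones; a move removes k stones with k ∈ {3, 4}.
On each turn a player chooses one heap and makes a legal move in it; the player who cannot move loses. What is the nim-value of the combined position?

Build the Grundy sequence for heap A with g(k) = mex{g(k−s) : s ∈ {4, 5, 7}, s ≤ k}:
g(0) = mex{} = 0
g(1) = mex{} = 0
g(2) = mex{} = 0
g(3) = mex{} = 0
g(4) = mex{0} = 1
g(5) = mex{0} = 1
g(6) = mex{0} = 1
g(7) = mex{0} = 1
g(8) = mex{0,1} = 2
g(9) = mex{0,1} = 2
g(10) = mex{0,1} = 2
So g(10) = 2.
For heap B, compute g(0), g(1), … with moves {3, 4}:
g(0) = mex{} = 0
g(1) = mex{} = 0
g(2) = mex{} = 0
g(3) = mex{0} = 1
g(4) = mex{0} = 1
g(5) = mex{0} = 1
g(6) = mex{0,1} = 2
g(7) = mex{1} = 0
g(8) = mex{1} = 0
So g(8) = 0.
The value of a disjunctive sum is the nim-sum of the parts.
Combined value = 2 XOR 0 = 2.

2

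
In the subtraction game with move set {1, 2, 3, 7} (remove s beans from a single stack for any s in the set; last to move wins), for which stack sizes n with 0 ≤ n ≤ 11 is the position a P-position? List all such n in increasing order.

0, 4, 8

Compute g(0), g(1), … for moves {1, 2, 3, 7}:
g(0) = mex{} = 0
g(1) = mex{0} = 1
g(2) = mex{0,1} = 2
g(3) = mex{0,1,2} = 3
g(4) = mex{1,2,3} = 0
g(5) = mex{0,2,3} = 1
g(6) = mex{0,1,3} = 2
g(7) = mex{0,1,2} = 3
g(8) = mex{1,2,3} = 0
g(9) = mex{0,2,3} = 1
g(10) = mex{0,1,3} = 2
g(11) = mex{0,1,2} = 3
The P-positions (g = 0) in 0..11 are 0, 4, 8.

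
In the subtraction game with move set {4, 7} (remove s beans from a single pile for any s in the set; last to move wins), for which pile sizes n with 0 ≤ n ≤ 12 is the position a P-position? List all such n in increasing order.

Compute g(0), g(1), … for moves {4, 7}:
k:     0  1  2  3  4  5  6  7  8  9 10 11 12
g(k):  0  0  0  0  1  1  1  1  2  2  2  0  0
The P-positions (g = 0) in 0..12 are 0, 1, 2, 3, 11, 12.

0, 1, 2, 3, 11, 12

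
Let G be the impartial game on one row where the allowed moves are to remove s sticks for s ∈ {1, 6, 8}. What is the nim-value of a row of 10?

1

Build the Grundy sequence with g(k) = mex{g(k−s) : s ∈ {1, 6, 8}, s ≤ k}:
k:     0  1  2  3  4  5  6  7  8  9 10
g(k):  0  1  0  1  0  1  2  0  1  0  1
So g(10) = 1.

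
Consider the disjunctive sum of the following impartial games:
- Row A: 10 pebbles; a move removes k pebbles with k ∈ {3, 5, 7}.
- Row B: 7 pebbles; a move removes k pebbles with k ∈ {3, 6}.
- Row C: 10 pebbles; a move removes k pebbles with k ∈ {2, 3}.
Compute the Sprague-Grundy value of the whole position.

Grundy values for row A (subtraction set {3, 5, 7}):
k:     0  1  2  3  4  5  6  7  8  9 10
g(k):  0  0  0  1  1  1  2  2  2  3  0
So g(10) = 0.
For row B, compute g(0), g(1), … with moves {3, 6}:
k:     0  1  2  3  4  5  6  7
g(k):  0  0  0  1  1  1  2  2
So g(7) = 2.
For row C, compute g(0), g(1), … with moves {2, 3}:
k:     0  1  2  3  4  5  6  7  8  9 10
g(k):  0  0  1  1  2  0  0  1  1  2  0
So g(10) = 0.
The value of a disjunctive sum is the nim-sum of the parts.
Combined value = 0 XOR 2 XOR 0 = 2.

2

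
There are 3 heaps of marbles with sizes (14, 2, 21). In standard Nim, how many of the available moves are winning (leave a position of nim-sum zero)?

Nim-sum: 14 XOR 2 XOR 21 = 25.
The overall nim-sum is X = 25. A heap of size p has a winning move iff p XOR X < p (reduce it to p XOR X).
  14: 14 XOR 25 = 23 ≥ 14 — no move.
  2: 2 XOR 25 = 27 ≥ 2 — no move.
  21: 21 XOR 25 = 12 < 21 — winning move (to 12).
That gives 1 winning move.

1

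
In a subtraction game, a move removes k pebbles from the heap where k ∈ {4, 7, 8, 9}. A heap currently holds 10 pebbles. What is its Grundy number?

2

Grundy values for subtraction set {4, 7, 8, 9}:
k:     0  1  2  3  4  5  6  7  8  9 10
g(k):  0  0  0  0  1  1  1  1  2  2  2
So g(10) = 2.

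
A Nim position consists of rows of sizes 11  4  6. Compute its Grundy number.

9

Compute the nim-sum pairwise:
11 XOR 4 = 15
15 XOR 6 = 9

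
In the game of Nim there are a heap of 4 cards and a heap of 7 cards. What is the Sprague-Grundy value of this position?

3

Compute the nim-sum pairwise:
4 ^ 7 = 3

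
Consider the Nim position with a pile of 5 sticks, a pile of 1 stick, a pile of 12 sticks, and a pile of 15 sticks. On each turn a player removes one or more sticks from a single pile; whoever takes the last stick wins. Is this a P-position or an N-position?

In binary:
  0101  (5)
  0001  (1)
  1100  (12)
  1111  (15)
  ----
  0111  (7)
The nim-sum is 7 ≠ 0, so this is an N-position: the player to move can win.

N-position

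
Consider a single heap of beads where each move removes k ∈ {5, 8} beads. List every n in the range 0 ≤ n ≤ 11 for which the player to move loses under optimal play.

Grundy values for subtraction set {5, 8}:
g(0) = mex{} = 0
g(1) = mex{} = 0
g(2) = mex{} = 0
g(3) = mex{} = 0
g(4) = mex{} = 0
g(5) = mex{0} = 1
g(6) = mex{0} = 1
g(7) = mex{0} = 1
g(8) = mex{0} = 1
g(9) = mex{0} = 1
g(10) = mex{0,1} = 2
g(11) = mex{0,1} = 2
The P-positions (g = 0) in 0..11 are 0, 1, 2, 3, 4.

0, 1, 2, 3, 4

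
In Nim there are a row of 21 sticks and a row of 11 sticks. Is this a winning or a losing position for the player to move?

Winning position

Nim-sum: 21 XOR 11 = 30.
The nim-sum is 30 ≠ 0, so this is an N-position: the player to move can win.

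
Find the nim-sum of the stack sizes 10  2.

8

In binary:
  1010  (10)
  0010  (2)
  ----
  1000  (8)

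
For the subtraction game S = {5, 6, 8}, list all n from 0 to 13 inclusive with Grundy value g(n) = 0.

0, 1, 2, 3, 4, 13

Build the Grundy sequence with g(k) = mex{g(k−s) : s ∈ {5, 6, 8}, s ≤ k}:
k:     0  1  2  3  4  5  6  7  8  9 10 11 12 13
g(k):  0  0  0  0  0  1  1  1  1  1  2  2  2  0
The P-positions (g = 0) in 0..13 are 0, 1, 2, 3, 4, 13.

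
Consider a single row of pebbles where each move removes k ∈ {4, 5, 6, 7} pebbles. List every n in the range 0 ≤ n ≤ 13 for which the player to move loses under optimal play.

0, 1, 2, 3, 11, 12, 13

Compute g(0), g(1), … for moves {4, 5, 6, 7}:
k:     0  1  2  3  4  5  6  7  8  9 10 11 12 13
g(k):  0  0  0  0  1  1  1  1  2  2  2  0  0  0
The P-positions (g = 0) in 0..13 are 0, 1, 2, 3, 11, 12, 13.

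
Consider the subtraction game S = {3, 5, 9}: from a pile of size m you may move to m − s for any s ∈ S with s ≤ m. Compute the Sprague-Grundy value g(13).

2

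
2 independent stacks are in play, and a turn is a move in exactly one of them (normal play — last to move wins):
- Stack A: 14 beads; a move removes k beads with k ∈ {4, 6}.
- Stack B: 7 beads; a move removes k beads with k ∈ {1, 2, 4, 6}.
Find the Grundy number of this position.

5

For stack A, compute g(0), g(1), … with moves {4, 6}:
k:     0  1  2  3  4  5  6  7  8  9 10 11 12 13 14
g(k):  0  0  0  0  1  1  1  1  2  2  0  0  0  0  1
So g(14) = 1.
Grundy values for stack B (subtraction set {1, 2, 4, 6}):
k:     0  1  2  3  4  5  6  7
g(k):  0  1  2  0  1  2  3  4
So g(7) = 4.
By the Sprague-Grundy theorem, the Grundy value of a sum of independent games is the XOR of the component values.
Combined value = 1 XOR 4 = 5.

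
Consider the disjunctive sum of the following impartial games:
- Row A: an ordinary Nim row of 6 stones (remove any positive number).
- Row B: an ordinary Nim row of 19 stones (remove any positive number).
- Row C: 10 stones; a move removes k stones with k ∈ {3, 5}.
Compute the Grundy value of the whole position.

21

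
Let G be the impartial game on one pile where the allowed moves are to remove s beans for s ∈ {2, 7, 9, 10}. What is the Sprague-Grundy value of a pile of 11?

Build the Grundy sequence with g(k) = mex{g(k−s) : s ∈ {2, 7, 9, 10}, s ≤ k}:
k:     0  1  2  3  4  5  6  7  8  9 10 11
g(k):  0  0  1  1  0  0  1  1  2  2  3  3
So g(11) = 3.

3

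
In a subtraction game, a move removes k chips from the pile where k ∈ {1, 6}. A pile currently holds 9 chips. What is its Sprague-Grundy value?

0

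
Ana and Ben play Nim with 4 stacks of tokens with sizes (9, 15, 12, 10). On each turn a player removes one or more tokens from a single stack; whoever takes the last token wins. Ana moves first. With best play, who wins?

Ben wins

Compute the nim-sum pairwise:
9 XOR 15 = 6
6 XOR 12 = 10
10 XOR 10 = 0
The nim-sum is 0, so this is a P-position: the player to move is in a losing position under optimal play; Ana is about to move from it and so loses — Ben wins.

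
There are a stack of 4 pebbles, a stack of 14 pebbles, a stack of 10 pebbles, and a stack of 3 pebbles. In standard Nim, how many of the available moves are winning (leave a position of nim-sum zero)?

Bitwise XOR of the heap sizes:
  0100  (4)
  1110  (14)
  1010  (10)
  0011  (3)
  ----
  0011  (3)
The overall nim-sum is X = 3. A stack of size p has a winning move iff p XOR X < p (reduce it to p XOR X).
  4: 4 XOR 3 = 7 ≥ 4 — no move.
  14: 14 XOR 3 = 13 < 14 — winning move (to 13).
  10: 10 XOR 3 = 9 < 10 — winning move (to 9).
  3: 3 XOR 3 = 0 < 3 — winning move (to 0).
That gives 3 winning moves.

3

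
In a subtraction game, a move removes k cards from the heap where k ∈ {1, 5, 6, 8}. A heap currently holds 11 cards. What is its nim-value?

0

Build the Grundy sequence with g(k) = mex{g(k−s) : s ∈ {1, 5, 6, 8}, s ≤ k}:
g(0) = mex{} = 0
g(1) = mex{0} = 1
g(2) = mex{1} = 0
g(3) = mex{0} = 1
g(4) = mex{1} = 0
g(5) = mex{0} = 1
g(6) = mex{0,1} = 2
g(7) = mex{0,1,2} = 3
g(8) = mex{0,1,3} = 2
g(9) = mex{0,1,2} = 3
g(10) = mex{0,1,3} = 2
g(11) = mex{1,2} = 0
So g(11) = 0.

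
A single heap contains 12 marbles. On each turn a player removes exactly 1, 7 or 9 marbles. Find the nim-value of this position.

Build the Grundy sequence with g(k) = mex{g(k−s) : s ∈ {1, 7, 9}, s ≤ k}:
g(0) = mex{} = 0
g(1) = mex{0} = 1
g(2) = mex{1} = 0
g(3) = mex{0} = 1
g(4) = mex{1} = 0
g(5) = mex{0} = 1
g(6) = mex{1} = 0
g(7) = mex{0} = 1
g(8) = mex{1} = 0
g(9) = mex{0} = 1
g(10) = mex{1} = 0
g(11) = mex{0} = 1
g(12) = mex{1} = 0
So g(12) = 0.

0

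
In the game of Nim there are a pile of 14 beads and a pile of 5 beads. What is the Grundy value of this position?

Compute the nim-sum pairwise:
14 ^ 5 = 11

11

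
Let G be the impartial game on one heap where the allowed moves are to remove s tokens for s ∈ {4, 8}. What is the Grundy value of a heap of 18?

1

Compute g(0), g(1), … for moves {4, 8}:
k:     0  1  2  3  4  5  6  7  8  9 10 11 12 13 14 15 16 17 18
g(k):  0  0  0  0  1  1  1  1  2  2  2  2  0  0  0  0  1  1  1
So g(18) = 1.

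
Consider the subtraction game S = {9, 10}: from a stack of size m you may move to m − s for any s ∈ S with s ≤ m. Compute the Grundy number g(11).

1

Build the Grundy sequence with g(k) = mex{g(k−s) : s ∈ {9, 10}, s ≤ k}:
k:     0  1  2  3  4  5  6  7  8  9 10 11
g(k):  0  0  0  0  0  0  0  0  0  1  1  1
So g(11) = 1.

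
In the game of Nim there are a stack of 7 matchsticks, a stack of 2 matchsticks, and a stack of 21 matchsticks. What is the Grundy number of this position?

16

Nim-sum: 7 ^ 2 ^ 21 = 16.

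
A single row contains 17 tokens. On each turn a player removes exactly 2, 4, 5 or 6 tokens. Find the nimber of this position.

0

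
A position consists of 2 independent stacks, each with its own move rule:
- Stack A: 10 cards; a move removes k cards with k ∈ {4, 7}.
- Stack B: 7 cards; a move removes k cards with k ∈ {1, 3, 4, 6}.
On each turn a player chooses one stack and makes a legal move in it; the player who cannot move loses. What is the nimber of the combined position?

2

For stack A, compute g(0), g(1), … with moves {4, 7}:
k:     0  1  2  3  4  5  6  7  8  9 10
g(k):  0  0  0  0  1  1  1  1  2  2  2
So g(10) = 2.
For stack B, compute g(0), g(1), … with moves {1, 3, 4, 6}:
k:     0  1  2  3  4  5  6  7
g(k):  0  1  0  1  2  3  2  0
So g(7) = 0.
By the Sprague-Grundy theorem, the Grundy value of a sum of independent games is the XOR of the component values.
Combined value = 2 XOR 0 = 2.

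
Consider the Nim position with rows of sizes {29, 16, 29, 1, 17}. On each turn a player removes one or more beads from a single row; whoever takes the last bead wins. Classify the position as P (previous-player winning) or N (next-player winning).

P-position

Nim-sum: 29 ^ 16 ^ 29 ^ 1 ^ 17 = 0.
The nim-sum is 0, so this is a P-position: the player to move is in a losing position under optimal play.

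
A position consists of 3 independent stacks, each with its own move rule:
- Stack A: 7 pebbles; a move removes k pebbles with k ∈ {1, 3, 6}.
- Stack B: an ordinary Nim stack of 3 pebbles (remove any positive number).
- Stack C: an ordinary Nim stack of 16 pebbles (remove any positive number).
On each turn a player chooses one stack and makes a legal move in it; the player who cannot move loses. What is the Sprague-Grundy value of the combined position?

Grundy values for stack A (subtraction set {1, 3, 6}):
k:     0  1  2  3  4  5  6  7
g(k):  0  1  0  1  0  1  2  3
So g(7) = 3.
Stack B is a plain Nim stack of size 3, so its Grundy value is 3.
Stack C is a plain Nim stack of size 16, so its Grundy value is 16.
The value of a disjunctive sum is the nim-sum of the parts.
Combined value = 3 ⊕ 3 ⊕ 16 = 16.

16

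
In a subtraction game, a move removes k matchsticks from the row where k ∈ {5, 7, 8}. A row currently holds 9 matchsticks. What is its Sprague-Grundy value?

Grundy values for subtraction set {5, 7, 8}:
k:     0  1  2  3  4  5  6  7  8  9
g(k):  0  0  0  0  0  1  1  1  1  1
So g(9) = 1.

1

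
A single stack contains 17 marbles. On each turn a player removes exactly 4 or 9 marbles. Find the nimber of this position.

Grundy values for subtraction set {4, 9}:
k:     0  1  2  3  4  5  6  7  8  9 10 11 12 13 14 15 16 17
g(k):  0  0  0  0  1  1  1  1  0  2  2  2  1  0  0  0  0  1
So g(17) = 1.

1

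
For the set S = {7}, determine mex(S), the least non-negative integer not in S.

0 is not in the set, so the mex is 0.

0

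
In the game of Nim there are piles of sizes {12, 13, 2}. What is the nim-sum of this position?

In binary:
  1100  (12)
  1101  (13)
  0010  (2)
  ----
  0011  (3)

3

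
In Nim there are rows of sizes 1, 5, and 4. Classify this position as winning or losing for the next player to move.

Compute the nim-sum pairwise:
1 ^ 5 = 4
4 ^ 4 = 0
The nim-sum is 0, so this is a P-position: the player to move is in a losing position under optimal play.

Losing position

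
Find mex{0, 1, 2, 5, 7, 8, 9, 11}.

3

The values 0, 1, 2 are all present; 3 is the first non-negative integer missing from the set.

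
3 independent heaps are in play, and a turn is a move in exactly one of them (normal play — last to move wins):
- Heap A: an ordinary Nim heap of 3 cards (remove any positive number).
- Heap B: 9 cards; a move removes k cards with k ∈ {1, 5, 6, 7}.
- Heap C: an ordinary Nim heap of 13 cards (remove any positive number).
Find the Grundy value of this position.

13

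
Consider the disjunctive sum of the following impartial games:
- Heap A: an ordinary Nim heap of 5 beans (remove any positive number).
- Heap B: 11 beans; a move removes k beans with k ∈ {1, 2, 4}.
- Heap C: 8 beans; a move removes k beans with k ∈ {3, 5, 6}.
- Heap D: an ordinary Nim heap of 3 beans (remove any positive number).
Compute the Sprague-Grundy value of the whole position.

6

Heap A is a plain Nim heap of size 5, so its Grundy value is 5.
Build the Grundy sequence for heap B with g(k) = mex{g(k−s) : s ∈ {1, 2, 4}, s ≤ k}:
k:     0  1  2  3  4  5  6  7  8  9 10 11
g(k):  0  1  2  0  1  2  0  1  2  0  1  2
So g(11) = 2.
Grundy values for heap C (subtraction set {3, 5, 6}):
g(0) = mex{} = 0
g(1) = mex{} = 0
g(2) = mex{} = 0
g(3) = mex{0} = 1
g(4) = mex{0} = 1
g(5) = mex{0} = 1
g(6) = mex{0,1} = 2
g(7) = mex{0,1} = 2
g(8) = mex{0,1} = 2
So g(8) = 2.
Heap D is a plain Nim heap of size 3, so its Grundy value is 3.
By the Sprague-Grundy theorem, the Grundy value of a sum of independent games is the XOR of the component values.
Combined value = 5 ⊕ 2 ⊕ 2 ⊕ 3 = 6.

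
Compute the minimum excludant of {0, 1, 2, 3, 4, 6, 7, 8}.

5

The values 0, 1, 2, 3, 4 are all present; 5 is the first non-negative integer missing from the set.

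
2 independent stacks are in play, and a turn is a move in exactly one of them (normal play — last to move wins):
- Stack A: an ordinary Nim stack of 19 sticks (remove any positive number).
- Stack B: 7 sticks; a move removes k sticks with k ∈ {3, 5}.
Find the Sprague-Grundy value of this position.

Stack A is a plain Nim stack of size 19, so its Grundy value is 19.
Build the Grundy sequence for stack B with g(k) = mex{g(k−s) : s ∈ {3, 5}, s ≤ k}:
g(0) = mex{} = 0
g(1) = mex{} = 0
g(2) = mex{} = 0
g(3) = mex{0} = 1
g(4) = mex{0} = 1
g(5) = mex{0} = 1
g(6) = mex{0,1} = 2
g(7) = mex{0,1} = 2
So g(7) = 2.
The value of a disjunctive sum is the nim-sum of the parts.
Combined value = 19 XOR 2 = 17.

17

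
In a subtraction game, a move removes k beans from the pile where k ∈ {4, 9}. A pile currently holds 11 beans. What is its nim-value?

2

Compute g(0), g(1), … for moves {4, 9}:
g(0) = mex{} = 0
g(1) = mex{} = 0
g(2) = mex{} = 0
g(3) = mex{} = 0
g(4) = mex{0} = 1
g(5) = mex{0} = 1
g(6) = mex{0} = 1
g(7) = mex{0} = 1
g(8) = mex{1} = 0
g(9) = mex{0,1} = 2
g(10) = mex{0,1} = 2
g(11) = mex{0,1} = 2
So g(11) = 2.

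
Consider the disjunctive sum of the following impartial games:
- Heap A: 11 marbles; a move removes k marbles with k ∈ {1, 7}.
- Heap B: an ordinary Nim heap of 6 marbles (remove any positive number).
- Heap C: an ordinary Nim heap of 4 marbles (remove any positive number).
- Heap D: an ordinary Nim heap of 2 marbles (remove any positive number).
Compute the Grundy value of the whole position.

1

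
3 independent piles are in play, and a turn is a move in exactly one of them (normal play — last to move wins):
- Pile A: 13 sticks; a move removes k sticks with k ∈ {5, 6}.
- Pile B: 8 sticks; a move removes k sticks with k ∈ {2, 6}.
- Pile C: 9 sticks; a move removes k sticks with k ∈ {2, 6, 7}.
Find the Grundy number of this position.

Build the Grundy sequence for pile A with g(k) = mex{g(k−s) : s ∈ {5, 6}, s ≤ k}:
g(0) = mex{} = 0
g(1) = mex{} = 0
g(2) = mex{} = 0
g(3) = mex{} = 0
g(4) = mex{} = 0
g(5) = mex{0} = 1
g(6) = mex{0} = 1
g(7) = mex{0} = 1
g(8) = mex{0} = 1
g(9) = mex{0} = 1
g(10) = mex{0,1} = 2
g(11) = mex{1} = 0
g(12) = mex{1} = 0
g(13) = mex{1} = 0
So g(13) = 0.
For pile B, compute g(0), g(1), … with moves {2, 6}:
k:     0  1  2  3  4  5  6  7  8
g(k):  0  0  1  1  0  0  1  1  0
So g(8) = 0.
Build the Grundy sequence for pile C with g(k) = mex{g(k−s) : s ∈ {2, 6, 7}, s ≤ k}:
k:     0  1  2  3  4  5  6  7  8  9
g(k):  0  0  1  1  0  0  1  1  2  0
So g(9) = 0.
By the Sprague-Grundy theorem, the Grundy value of a sum of independent games is the XOR of the component values.
Combined value = 0 ⊕ 0 ⊕ 0 = 0.

0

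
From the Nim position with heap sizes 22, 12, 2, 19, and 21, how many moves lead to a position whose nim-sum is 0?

3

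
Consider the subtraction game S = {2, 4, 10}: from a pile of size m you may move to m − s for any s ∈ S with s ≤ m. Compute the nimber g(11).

2

Build the Grundy sequence with g(k) = mex{g(k−s) : s ∈ {2, 4, 10}, s ≤ k}:
k:     0  1  2  3  4  5  6  7  8  9 10 11
g(k):  0  0  1  1  2  2  0  0  1  1  2  2
So g(11) = 2.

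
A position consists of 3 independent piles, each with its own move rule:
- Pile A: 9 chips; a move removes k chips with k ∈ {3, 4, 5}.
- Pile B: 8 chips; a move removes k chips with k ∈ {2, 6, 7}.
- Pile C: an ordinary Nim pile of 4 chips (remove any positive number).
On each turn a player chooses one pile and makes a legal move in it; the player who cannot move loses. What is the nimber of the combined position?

6

Build the Grundy sequence for pile A with g(k) = mex{g(k−s) : s ∈ {3, 4, 5}, s ≤ k}:
k:     0  1  2  3  4  5  6  7  8  9
g(k):  0  0  0  1  1  1  2  2  0  0
So g(9) = 0.
Grundy values for pile B (subtraction set {2, 6, 7}):
g(0) = mex{} = 0
g(1) = mex{} = 0
g(2) = mex{0} = 1
g(3) = mex{0} = 1
g(4) = mex{1} = 0
g(5) = mex{1} = 0
g(6) = mex{0} = 1
g(7) = mex{0} = 1
g(8) = mex{0,1} = 2
So g(8) = 2.
Pile C is a plain Nim pile of size 4, so its Grundy value is 4.
The value of a disjunctive sum is the nim-sum of the parts.
Combined value = 0 XOR 2 XOR 4 = 6.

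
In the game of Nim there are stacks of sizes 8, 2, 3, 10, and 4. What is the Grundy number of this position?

7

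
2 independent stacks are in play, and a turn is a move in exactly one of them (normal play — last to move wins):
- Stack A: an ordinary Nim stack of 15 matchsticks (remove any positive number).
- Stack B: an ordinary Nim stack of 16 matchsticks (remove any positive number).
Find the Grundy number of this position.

31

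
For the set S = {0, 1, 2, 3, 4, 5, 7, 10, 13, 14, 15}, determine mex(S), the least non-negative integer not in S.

6

The values 0, 1, 2, 3, 4, 5 are all present; 6 is the first non-negative integer missing from the set.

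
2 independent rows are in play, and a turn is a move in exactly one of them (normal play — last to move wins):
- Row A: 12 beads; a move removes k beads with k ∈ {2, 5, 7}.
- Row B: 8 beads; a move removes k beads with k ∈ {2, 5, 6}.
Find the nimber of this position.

1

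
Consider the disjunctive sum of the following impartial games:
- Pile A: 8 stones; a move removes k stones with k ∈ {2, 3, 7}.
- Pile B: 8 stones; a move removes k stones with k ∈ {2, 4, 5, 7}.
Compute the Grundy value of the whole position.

5

For pile A, compute g(0), g(1), … with moves {2, 3, 7}:
g(0) = mex{} = 0
g(1) = mex{} = 0
g(2) = mex{0} = 1
g(3) = mex{0} = 1
g(4) = mex{0,1} = 2
g(5) = mex{1} = 0
g(6) = mex{1,2} = 0
g(7) = mex{0,2} = 1
g(8) = mex{0} = 1
So g(8) = 1.
Build the Grundy sequence for pile B with g(k) = mex{g(k−s) : s ∈ {2, 4, 5, 7}, s ≤ k}:
k:     0  1  2  3  4  5  6  7  8
g(k):  0  0  1  1  2  2  3  3  4
So g(8) = 4.
The value of a disjunctive sum is the nim-sum of the parts.
Combined value = 1 XOR 4 = 5.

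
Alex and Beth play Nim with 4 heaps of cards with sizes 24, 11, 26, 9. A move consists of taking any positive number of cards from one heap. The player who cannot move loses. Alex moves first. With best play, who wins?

Beth wins

Nim-sum: 24 ⊕ 11 ⊕ 26 ⊕ 9 = 0.
The nim-sum is 0, so this is a P-position: the player to move is in a losing position under optimal play; Alex is about to move from it and so loses — Beth wins.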